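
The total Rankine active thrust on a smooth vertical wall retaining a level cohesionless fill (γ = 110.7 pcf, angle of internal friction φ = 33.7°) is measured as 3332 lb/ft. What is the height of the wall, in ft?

K_a = 0.2863. P_a = ½ K_a γ H² ⇒ H = √(2P_a/(K_a γ)).
H = √(2×3332/(0.2863×110.7)) = 14.50 ft.

14.5 ft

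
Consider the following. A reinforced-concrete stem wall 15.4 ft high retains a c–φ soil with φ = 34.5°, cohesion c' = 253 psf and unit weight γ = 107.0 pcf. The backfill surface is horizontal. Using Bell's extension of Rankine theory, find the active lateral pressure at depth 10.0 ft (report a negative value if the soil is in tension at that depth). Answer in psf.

K_a = (1 − sin φ)/(1 + sin φ) = 0.2768.
σ_a = K_a γ z − 2c√K_a = 0.2768×107.0×10.0 − 2×253×0.5261 = 29.97 psf.

30.0 psf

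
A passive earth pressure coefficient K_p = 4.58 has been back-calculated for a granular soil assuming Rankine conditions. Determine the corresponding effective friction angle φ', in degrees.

39.9°

K_p = (1+sin φ)/(1−sin φ) ⇒ sin φ = (K_p − 1)/(K_p + 1) = 0.6416.
φ = arcsin(0.6416) = 39.91°.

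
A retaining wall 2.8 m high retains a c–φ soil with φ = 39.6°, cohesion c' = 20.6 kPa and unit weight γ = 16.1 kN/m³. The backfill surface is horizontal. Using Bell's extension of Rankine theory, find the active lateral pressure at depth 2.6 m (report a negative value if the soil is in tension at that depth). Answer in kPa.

K_a = (1 − sin φ)/(1 + sin φ) = 0.2214.
σ_a = K_a γ z − 2c√K_a = 0.2214×16.1×2.6 − 2×20.6×0.4706 = -10.12 kPa.

-10.1 kPa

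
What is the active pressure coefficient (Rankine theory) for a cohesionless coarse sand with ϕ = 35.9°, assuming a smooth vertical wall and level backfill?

0.261

K_a = tan²(45° − φ/2) = tan²(27.05°) = 0.2607.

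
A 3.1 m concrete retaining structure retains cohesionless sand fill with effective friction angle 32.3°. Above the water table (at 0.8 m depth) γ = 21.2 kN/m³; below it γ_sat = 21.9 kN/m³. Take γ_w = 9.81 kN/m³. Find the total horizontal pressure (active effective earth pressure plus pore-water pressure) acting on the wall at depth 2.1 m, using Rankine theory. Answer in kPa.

22.7 kPa

K_a = (1 − sin φ)/(1 + sin φ) = 0.3035.
γ' = 21.9 − 9.81 = 12.09 kN/m³.
Effective vertical stress at 2.1 m: σ'_v = 21.2×0.8 + 12.09×1.30 = 32.68 kPa.
σ'_h = K_a σ'_v = 0.3035 × 32.68 = 9.917 kPa; u = γ_w × 1.30 = 12.75 kPa.
Total σ_h = 9.917 + 12.75 = 22.67 kPa.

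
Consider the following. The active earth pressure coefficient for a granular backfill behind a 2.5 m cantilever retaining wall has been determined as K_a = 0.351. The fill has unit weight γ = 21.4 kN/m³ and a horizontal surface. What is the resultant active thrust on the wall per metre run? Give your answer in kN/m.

23.5 kN/m

P = ½ K_a γ H² = 0.5 × 0.351 × 21.4 × 2.5² = 23.47 kN/m.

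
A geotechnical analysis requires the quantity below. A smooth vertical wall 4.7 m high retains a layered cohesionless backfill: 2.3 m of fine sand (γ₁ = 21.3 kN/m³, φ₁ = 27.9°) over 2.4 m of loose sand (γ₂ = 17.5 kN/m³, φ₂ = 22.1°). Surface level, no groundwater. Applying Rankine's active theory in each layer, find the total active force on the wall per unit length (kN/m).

96.6 kN/m

K_a1 = tan²(45°−27.9°/2) = 0.3625; K_a2 = tan²(45°−22.1°/2) = 0.4533.
Layer 1: σ at base = K_a1 γ₁ h₁ = 17.76 kPa; P₁ = ½×17.76×2.3 = 20.42.
Layer 2: σ_v at top = γ₁h₁ = 48.99; σ_h top = K_a2×48.99 = 22.20; σ_h base = K_a2×(48.99+17.5×2.4) = 41.24.
P₂ = ½(22.20+41.24)×2.4 = 76.14. Total P_a = 20.42+76.14 = 96.56 kN/m.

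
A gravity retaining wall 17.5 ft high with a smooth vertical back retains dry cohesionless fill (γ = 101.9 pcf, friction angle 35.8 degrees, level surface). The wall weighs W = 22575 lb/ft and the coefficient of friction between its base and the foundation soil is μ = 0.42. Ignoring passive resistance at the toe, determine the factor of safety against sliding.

K_a = tan²(45° − 35.8°/2) = 0.2619.
P_a = ½K_aγH² = 0.5×0.2619×101.9×17.5² = 4086 lb/ft, acting at H/3 = 5.833 ft above the base.
FS_sliding = μW / P_a = 0.42×22575 / 4086 = 2.321.

2.32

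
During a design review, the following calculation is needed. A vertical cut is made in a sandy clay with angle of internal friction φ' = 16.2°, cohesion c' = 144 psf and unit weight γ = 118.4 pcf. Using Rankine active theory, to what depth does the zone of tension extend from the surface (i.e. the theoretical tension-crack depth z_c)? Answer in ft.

3.24 ft

K_a = tan²(45° − 16.2°/2) = 0.5637; √K_a = 0.7508.
The active pressure is zero where K_a γ z = 2c√K_a, so z_c = 2c/(γ√K_a) = 2×144/(118.4×0.7508) = 3.240 ft.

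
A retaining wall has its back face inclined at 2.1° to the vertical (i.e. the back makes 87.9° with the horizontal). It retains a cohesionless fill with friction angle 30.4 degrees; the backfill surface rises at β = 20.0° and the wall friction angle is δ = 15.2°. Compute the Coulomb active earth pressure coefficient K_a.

K_a = sin²(α+φ) / [sin²α · sin(α−δ) · (1 + √{sin(φ+δ)sin(φ−β) / (sin(α−δ)sin(α+β))})²].
With α = 87.9°, φ = 30.4°, δ = 15.2°, β = 20.0°: K_a = 0.4289.

0.429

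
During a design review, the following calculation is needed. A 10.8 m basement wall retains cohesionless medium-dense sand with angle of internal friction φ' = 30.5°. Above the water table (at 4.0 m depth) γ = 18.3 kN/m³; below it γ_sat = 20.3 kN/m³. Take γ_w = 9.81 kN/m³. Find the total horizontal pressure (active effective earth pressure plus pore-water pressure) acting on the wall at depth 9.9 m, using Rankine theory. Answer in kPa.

102 kPa

K_a = (1 − sin φ)/(1 + sin φ) = 0.3267.
γ' = 20.3 − 9.81 = 10.49 kN/m³.
Effective vertical stress at 9.9 m: σ'_v = 18.3×4.0 + 10.49×5.90 = 135.1 kPa.
σ'_h = K_a σ'_v = 0.3267 × 135.1 = 44.13 kPa; u = γ_w × 5.90 = 57.88 kPa.
Total σ_h = 44.13 + 57.88 = 102.0 kPa.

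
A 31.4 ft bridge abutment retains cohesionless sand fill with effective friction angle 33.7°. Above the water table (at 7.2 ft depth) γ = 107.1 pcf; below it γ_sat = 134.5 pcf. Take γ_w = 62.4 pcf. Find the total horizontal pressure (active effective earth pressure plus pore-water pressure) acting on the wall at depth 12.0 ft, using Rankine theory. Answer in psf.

K_a = (1 − sin φ)/(1 + sin φ) = 0.2863.
γ' = 134.5 − 62.4 = 72.10 pcf.
Effective vertical stress at 12.0 ft: σ'_v = 107.1×7.2 + 72.10×4.80 = 1117 psf.
σ'_h = K_a σ'_v = 0.2863 × 1117 = 319.9 psf; u = γ_w × 4.80 = 299.5 psf.
Total σ_h = 319.9 + 299.5 = 619.4 psf.

619 psf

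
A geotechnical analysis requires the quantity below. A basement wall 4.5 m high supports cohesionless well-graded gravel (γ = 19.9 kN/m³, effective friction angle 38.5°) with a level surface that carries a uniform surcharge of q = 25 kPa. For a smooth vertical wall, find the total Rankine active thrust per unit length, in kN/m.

73.1 kN/m

K_a = tan²(45° − φ/2) = 0.2327.
Soil triangle: ½ K_a γ H² = 0.5×0.2327×19.9×4.5² = 46.88 kN/m.
Surcharge rectangle: K_a q H = 0.2327×25×4.5 = 26.17 kN/m.
Total = 46.88 + 26.17 = 73.05 kN/m.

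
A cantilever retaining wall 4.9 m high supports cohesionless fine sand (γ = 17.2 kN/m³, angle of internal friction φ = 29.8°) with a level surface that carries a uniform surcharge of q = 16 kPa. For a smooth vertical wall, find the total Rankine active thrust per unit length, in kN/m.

95.7 kN/m

K_a = tan²(45° − φ/2) = 0.3360.
Soil triangle: ½ K_a γ H² = 0.5×0.3360×17.2×4.9² = 69.39 kN/m.
Surcharge rectangle: K_a q H = 0.3360×16×4.9 = 26.34 kN/m.
Total = 69.39 + 26.34 = 95.73 kN/m.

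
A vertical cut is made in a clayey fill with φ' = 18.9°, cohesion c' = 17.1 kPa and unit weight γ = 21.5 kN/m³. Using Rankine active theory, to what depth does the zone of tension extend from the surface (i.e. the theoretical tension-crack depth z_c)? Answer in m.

2.23 m

K_a = tan²(45° − 18.9°/2) = 0.5107; √K_a = 0.7146.
The active pressure is zero where K_a γ z = 2c√K_a, so z_c = 2c/(γ√K_a) = 2×17.1/(21.5×0.7146) = 2.226 m.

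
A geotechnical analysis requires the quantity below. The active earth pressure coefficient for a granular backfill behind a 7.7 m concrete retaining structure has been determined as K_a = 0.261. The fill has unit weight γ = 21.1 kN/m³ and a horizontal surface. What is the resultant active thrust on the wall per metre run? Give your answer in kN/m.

163 kN/m

P = ½ K_a γ H² = 0.5 × 0.261 × 21.1 × 7.7² = 163.3 kN/m.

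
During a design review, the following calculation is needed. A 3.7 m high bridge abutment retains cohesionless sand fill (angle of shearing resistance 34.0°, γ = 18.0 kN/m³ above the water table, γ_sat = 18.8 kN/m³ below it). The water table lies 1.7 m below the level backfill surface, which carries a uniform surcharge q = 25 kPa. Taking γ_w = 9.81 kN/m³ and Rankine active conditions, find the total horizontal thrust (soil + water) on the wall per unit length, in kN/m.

K_a = tan²(45° − φ/2) = 0.2827.
γ' = 18.8 − 9.81 = 8.990 kN/m³. h₂ = H − d_w = 2.0 m.
σ'_h: at surface K_a·q = 7.068; at WT K_a(q+γd_w) = 15.72; at base K_a(q+γd_w+γ'h₂) = 20.80 kPa.
P₁ = ½(7.068+15.72)×1.7 = 19.37; P₂ = ½(15.72+20.80)×2.0 = 36.52; P_w = ½γ_w h₂² = 19.62.
Total = 19.37+36.52+19.62 = 75.51 kN/m.

75.5 kN/m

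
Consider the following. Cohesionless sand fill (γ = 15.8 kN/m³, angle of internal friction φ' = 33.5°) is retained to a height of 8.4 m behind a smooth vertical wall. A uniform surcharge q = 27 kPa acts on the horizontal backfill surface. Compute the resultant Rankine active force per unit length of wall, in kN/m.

226 kN/m

K_a = tan²(45° − φ/2) = 0.2887.
Soil triangle: ½ K_a γ H² = 0.5×0.2887×15.8×8.4² = 160.9 kN/m.
Surcharge rectangle: K_a q H = 0.2887×27×8.4 = 65.48 kN/m.
Total = 160.9 + 65.48 = 226.4 kN/m.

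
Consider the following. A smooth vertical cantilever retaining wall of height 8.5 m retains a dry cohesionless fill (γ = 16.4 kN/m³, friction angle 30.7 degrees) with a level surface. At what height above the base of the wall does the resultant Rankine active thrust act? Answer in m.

K_a = 0.3240.
The pressure distribution is triangular, so the resultant acts at H/3 above the base = 8.5/3 = 2.833 m.

2.83 m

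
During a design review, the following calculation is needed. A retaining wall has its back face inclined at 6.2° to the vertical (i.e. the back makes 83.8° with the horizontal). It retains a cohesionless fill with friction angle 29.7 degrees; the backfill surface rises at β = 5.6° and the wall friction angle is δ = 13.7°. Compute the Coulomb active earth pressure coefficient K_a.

0.379

K_a = sin²(α+φ) / [sin²α · sin(α−δ) · (1 + √{sin(φ+δ)sin(φ−β) / (sin(α−δ)sin(α+β))})²].
With α = 83.8°, φ = 29.7°, δ = 13.7°, β = 5.6°: K_a = 0.3785.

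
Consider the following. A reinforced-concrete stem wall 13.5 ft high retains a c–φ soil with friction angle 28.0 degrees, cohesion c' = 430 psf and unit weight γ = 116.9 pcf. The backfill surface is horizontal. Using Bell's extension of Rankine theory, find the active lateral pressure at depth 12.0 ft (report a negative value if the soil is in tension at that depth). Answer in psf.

K_a = (1 − sin φ)/(1 + sin φ) = 0.3610.
σ_a = K_a γ z − 2c√K_a = 0.3610×116.9×12.0 − 2×430×0.6009 = -10.28 psf.

-10.3 psf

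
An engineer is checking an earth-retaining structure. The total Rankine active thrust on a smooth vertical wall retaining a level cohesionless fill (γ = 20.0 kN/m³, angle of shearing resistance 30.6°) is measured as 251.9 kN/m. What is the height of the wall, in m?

K_a = 0.3253. P_a = ½ K_a γ H² ⇒ H = √(2P_a/(K_a γ)).
H = √(2×251.9/(0.3253×20.0)) = 8.799 m.

8.80 m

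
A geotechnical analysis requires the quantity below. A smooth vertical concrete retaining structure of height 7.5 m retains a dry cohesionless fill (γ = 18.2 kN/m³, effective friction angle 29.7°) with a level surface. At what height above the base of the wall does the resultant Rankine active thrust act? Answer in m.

2.50 m

K_a = 0.3374.
The pressure distribution is triangular, so the resultant acts at H/3 above the base = 7.5/3 = 2.500 m.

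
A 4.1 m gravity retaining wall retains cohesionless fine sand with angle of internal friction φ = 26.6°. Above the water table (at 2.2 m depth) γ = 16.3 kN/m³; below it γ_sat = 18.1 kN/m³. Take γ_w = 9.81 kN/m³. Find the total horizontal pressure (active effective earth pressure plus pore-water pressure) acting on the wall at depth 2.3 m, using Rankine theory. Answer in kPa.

15.0 kPa

K_a = (1 − sin φ)/(1 + sin φ) = 0.3814.
γ' = 18.1 − 9.81 = 8.290 kN/m³.
Effective vertical stress at 2.3 m: σ'_v = 16.3×2.2 + 8.290×0.1000 = 36.69 kPa.
σ'_h = K_a σ'_v = 0.3814 × 36.69 = 13.99 kPa; u = γ_w × 0.1000 = 0.9810 kPa.
Total σ_h = 13.99 + 0.9810 = 14.98 kPa.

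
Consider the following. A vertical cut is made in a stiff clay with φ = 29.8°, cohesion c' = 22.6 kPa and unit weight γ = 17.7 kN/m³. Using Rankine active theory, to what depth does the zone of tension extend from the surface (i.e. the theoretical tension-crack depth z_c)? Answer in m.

K_a = tan²(45° − 29.8°/2) = 0.3360; √K_a = 0.5797.
The active pressure is zero where K_a γ z = 2c√K_a, so z_c = 2c/(γ√K_a) = 2×22.6/(17.7×0.5797) = 4.405 m.

4.41 m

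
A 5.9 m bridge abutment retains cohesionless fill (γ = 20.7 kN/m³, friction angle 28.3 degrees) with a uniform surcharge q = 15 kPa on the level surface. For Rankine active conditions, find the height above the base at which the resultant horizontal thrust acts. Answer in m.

K_a = 0.3568.
Triangular part P₁ = ½K_aγH² = 128.5 at H/3 = 1.967 m; rectangular part P₂ = K_a q H = 31.57 at H/2 = 2.950 m.
ȳ = (P₁·1.967 + P₂·2.950)/(P₁+P₂) = 2.161 m.

2.16 m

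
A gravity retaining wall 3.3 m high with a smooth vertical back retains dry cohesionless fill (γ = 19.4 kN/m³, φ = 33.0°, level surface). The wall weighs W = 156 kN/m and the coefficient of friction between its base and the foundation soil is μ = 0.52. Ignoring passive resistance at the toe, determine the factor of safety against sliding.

2.60

K_a = tan²(45° − 33.0°/2) = 0.2948.
P_a = ½K_aγH² = 0.5×0.2948×19.4×3.3² = 31.14 kN/m, acting at H/3 = 1.100 m above the base.
FS_sliding = μW / P_a = 0.52×156 / 31.14 = 2.605.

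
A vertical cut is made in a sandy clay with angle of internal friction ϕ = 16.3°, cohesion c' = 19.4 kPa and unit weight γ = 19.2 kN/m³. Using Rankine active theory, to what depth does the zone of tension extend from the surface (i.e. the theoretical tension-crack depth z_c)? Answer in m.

K_a = tan²(45° − 16.3°/2) = 0.5617; √K_a = 0.7495.
The active pressure is zero where K_a γ z = 2c√K_a, so z_c = 2c/(γ√K_a) = 2×19.4/(19.2×0.7495) = 2.696 m.

2.70 m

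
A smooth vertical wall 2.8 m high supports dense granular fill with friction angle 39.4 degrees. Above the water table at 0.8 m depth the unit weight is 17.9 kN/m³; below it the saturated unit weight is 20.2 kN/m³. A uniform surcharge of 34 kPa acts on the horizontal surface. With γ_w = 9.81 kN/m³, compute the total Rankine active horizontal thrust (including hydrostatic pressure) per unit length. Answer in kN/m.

K_a = tan²(45° − φ/2) = 0.2234.
γ' = 20.2 − 9.81 = 10.39 kN/m³. h₂ = H − d_w = 2.0 m.
σ'_h: at surface K_a·q = 7.597; at WT K_a(q+γd_w) = 10.80; at base K_a(q+γd_w+γ'h₂) = 15.44 kPa.
P₁ = ½(7.597+10.80)×0.8 = 7.358; P₂ = ½(10.80+15.44)×2.0 = 26.24; P_w = ½γ_w h₂² = 19.62.
Total = 7.358+26.24+19.62 = 53.21 kN/m.

53.2 kN/m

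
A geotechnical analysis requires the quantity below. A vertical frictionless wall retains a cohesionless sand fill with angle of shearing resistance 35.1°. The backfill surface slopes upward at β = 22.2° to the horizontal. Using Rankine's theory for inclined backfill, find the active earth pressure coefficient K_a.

K_a = cos β · (cos β − √(cos²β − cos²φ)) / (cos β + √(cos²β − cos²φ)).
cos β = 0.9259, cos φ = 0.8181, √(cos²β − cos²φ) = 0.4334.
K_a = 0.9259 × (0.9259 − 0.4334)/(0.9259 + 0.4334) = 0.3354.

0.335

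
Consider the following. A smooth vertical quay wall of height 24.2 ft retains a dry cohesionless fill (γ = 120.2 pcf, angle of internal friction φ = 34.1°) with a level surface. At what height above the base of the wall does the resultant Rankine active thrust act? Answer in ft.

8.07 ft

K_a = 0.2815.
The pressure distribution is triangular, so the resultant acts at H/3 above the base = 24.2/3 = 8.067 ft.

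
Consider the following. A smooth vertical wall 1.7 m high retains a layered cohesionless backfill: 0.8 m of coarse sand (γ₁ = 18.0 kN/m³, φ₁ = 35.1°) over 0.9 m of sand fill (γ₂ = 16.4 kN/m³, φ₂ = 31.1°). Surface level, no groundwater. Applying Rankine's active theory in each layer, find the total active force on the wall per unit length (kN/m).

K_a1 = tan²(45°−35.1°/2) = 0.2698; K_a2 = tan²(45°−31.1°/2) = 0.3188.
Layer 1: σ at base = K_a1 γ₁ h₁ = 3.886 kPa; P₁ = ½×3.886×0.8 = 1.554.
Layer 2: σ_v at top = γ₁h₁ = 14.40; σ_h top = K_a2×14.40 = 4.591; σ_h base = K_a2×(14.40+16.4×0.9) = 9.296.
P₂ = ½(4.591+9.296)×0.9 = 6.249. Total P_a = 1.554+6.249 = 7.803 kN/m.

7.80 kN/m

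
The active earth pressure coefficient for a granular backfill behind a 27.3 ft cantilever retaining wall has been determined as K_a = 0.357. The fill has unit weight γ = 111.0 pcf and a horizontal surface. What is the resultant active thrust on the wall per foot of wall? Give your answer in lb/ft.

14800 lb/ft

P = ½ K_a γ H² = 0.5 × 0.357 × 111.0 × 27.3² = 14770 lb/ft.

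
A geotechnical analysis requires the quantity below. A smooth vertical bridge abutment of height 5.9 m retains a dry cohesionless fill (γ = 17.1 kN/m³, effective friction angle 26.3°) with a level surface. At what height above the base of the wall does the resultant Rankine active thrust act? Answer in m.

K_a = 0.3859.
The pressure distribution is triangular, so the resultant acts at H/3 above the base = 5.9/3 = 1.967 m.

1.97 m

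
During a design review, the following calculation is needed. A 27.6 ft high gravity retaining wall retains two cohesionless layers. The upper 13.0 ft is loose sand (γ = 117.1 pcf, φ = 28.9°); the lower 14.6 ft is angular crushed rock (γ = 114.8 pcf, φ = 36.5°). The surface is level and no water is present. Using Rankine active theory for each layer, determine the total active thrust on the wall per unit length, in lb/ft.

K_a1 = tan²(45°−28.9°/2) = 0.3484; K_a2 = tan²(45°−36.5°/2) = 0.2541.
Layer 1: σ at base = K_a1 γ₁ h₁ = 530.3 psf; P₁ = ½×530.3×13.0 = 3447.
Layer 2: σ_v at top = γ₁h₁ = 1522; σ_h top = K_a2×1522 = 386.8; σ_h base = K_a2×(1522+114.8×14.6) = 812.6.
P₂ = ½(386.8+812.6)×14.6 = 8755. Total P_a = 3447+8755 = 12200 lb/ft.

12200 lb/ft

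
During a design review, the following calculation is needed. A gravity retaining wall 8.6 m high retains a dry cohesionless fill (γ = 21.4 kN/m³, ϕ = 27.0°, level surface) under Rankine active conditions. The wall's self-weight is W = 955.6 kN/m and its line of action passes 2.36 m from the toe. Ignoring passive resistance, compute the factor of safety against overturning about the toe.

K_a = tan²(45° − 27.0°/2) = 0.3755.
P_a = ½K_aγH² = 0.5×0.3755×21.4×8.6² = 297.2 kN/m, acting at H/3 = 2.867 m above the base.
Overturning moment M_o = P_a × H/3 = 297.2 × 2.867 = 851.9.
Resisting moment M_r = W × 2.36 = 955.6 × 2.36 = 2255.
FS_overturning = M_r/M_o = 2255/851.9 = 2.647.

2.65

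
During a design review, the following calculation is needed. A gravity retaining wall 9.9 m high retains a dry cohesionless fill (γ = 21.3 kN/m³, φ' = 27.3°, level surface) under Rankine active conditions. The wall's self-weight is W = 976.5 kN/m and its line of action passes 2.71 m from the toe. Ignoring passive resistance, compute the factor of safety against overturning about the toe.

2.07

K_a = tan²(45° − 27.3°/2) = 0.3711.
P_a = ½K_aγH² = 0.5×0.3711×21.3×9.9² = 387.4 kN/m, acting at H/3 = 3.300 m above the base.
Overturning moment M_o = P_a × H/3 = 387.4 × 3.300 = 1278.
Resisting moment M_r = W × 2.71 = 976.5 × 2.71 = 2646.
FS_overturning = M_r/M_o = 2646/1278 = 2.070.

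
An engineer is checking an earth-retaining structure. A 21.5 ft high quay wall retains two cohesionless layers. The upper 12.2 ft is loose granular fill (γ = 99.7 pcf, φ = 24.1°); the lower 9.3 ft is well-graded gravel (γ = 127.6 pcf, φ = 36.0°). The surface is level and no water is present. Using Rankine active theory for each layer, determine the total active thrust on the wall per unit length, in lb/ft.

K_a1 = tan²(45°−24.1°/2) = 0.4201; K_a2 = tan²(45°−36.0°/2) = 0.2596.
Layer 1: σ at base = K_a1 γ₁ h₁ = 511.0 psf; P₁ = ½×511.0×12.2 = 3117.
Layer 2: σ_v at top = γ₁h₁ = 1216; σ_h top = K_a2×1216 = 315.8; σ_h base = K_a2×(1216+127.6×9.3) = 623.9.
P₂ = ½(315.8+623.9)×9.3 = 4369. Total P_a = 3117+4369 = 7487 lb/ft.

7490 lb/ft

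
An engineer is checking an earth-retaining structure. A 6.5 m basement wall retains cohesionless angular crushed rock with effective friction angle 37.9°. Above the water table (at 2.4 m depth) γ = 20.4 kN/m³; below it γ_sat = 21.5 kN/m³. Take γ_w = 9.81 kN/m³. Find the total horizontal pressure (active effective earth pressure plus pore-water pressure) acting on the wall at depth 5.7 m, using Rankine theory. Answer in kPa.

53.3 kPa

K_a = (1 − sin φ)/(1 + sin φ) = 0.2389.
γ' = 21.5 − 9.81 = 11.69 kN/m³.
Effective vertical stress at 5.7 m: σ'_v = 20.4×2.4 + 11.69×3.30 = 87.54 kPa.
σ'_h = K_a σ'_v = 0.2389 × 87.54 = 20.92 kPa; u = γ_w × 3.30 = 32.37 kPa.
Total σ_h = 20.92 + 32.37 = 53.29 kPa.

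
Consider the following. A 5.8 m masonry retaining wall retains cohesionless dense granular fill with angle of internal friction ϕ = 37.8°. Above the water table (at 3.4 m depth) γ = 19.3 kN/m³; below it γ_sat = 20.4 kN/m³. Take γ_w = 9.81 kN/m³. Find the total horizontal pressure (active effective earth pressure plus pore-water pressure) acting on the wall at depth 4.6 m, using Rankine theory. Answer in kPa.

30.6 kPa

K_a = (1 − sin φ)/(1 + sin φ) = 0.2400.
γ' = 20.4 − 9.81 = 10.59 kN/m³.
Effective vertical stress at 4.6 m: σ'_v = 19.3×3.4 + 10.59×1.20 = 78.33 kPa.
σ'_h = K_a σ'_v = 0.2400 × 78.33 = 18.80 kPa; u = γ_w × 1.20 = 11.77 kPa.
Total σ_h = 18.80 + 11.77 = 30.57 kPa.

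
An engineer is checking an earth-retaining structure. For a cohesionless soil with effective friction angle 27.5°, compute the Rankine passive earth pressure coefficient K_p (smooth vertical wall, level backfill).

K_p = (1 + sin φ)/(1 − sin φ) = tan²(45° + 27.5°/2) = 2.716.

2.72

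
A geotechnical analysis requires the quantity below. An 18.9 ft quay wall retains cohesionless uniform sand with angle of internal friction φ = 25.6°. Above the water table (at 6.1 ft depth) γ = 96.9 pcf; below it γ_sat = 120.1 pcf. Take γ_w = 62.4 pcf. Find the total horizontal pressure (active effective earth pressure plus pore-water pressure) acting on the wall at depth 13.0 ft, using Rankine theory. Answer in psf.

K_a = (1 − sin φ)/(1 + sin φ) = 0.3966.
γ' = 120.1 − 62.4 = 57.70 pcf.
Effective vertical stress at 13.0 ft: σ'_v = 96.9×6.1 + 57.70×6.90 = 989.2 psf.
σ'_h = K_a σ'_v = 0.3966 × 989.2 = 392.3 psf; u = γ_w × 6.90 = 430.6 psf.
Total σ_h = 392.3 + 430.6 = 822.8 psf.

823 psf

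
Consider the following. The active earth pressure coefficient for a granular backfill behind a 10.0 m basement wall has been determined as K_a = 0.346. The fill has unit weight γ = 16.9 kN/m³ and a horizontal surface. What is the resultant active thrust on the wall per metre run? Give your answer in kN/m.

292 kN/m

P = ½ K_a γ H² = 0.5 × 0.346 × 16.9 × 10.0² = 292.4 kN/m.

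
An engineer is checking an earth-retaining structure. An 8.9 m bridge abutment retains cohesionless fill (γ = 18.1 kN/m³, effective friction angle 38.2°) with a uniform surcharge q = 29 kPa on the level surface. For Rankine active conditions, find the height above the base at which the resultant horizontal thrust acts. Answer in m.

3.36 m

K_a = 0.2358.
Triangular part P₁ = ½K_aγH² = 169.0 at H/3 = 2.967 m; rectangular part P₂ = K_a q H = 60.86 at H/2 = 4.450 m.
ȳ = (P₁·2.967 + P₂·4.450)/(P₁+P₂) = 3.359 m.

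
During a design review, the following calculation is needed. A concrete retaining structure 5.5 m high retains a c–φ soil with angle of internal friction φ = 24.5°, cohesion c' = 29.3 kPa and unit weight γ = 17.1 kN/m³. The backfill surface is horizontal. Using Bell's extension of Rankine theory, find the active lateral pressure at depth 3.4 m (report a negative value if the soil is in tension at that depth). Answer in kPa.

K_a = (1 − sin φ)/(1 + sin φ) = 0.4137.
σ_a = K_a γ z − 2c√K_a = 0.4137×17.1×3.4 − 2×29.3×0.6432 = -13.64 kPa.

-13.6 kPa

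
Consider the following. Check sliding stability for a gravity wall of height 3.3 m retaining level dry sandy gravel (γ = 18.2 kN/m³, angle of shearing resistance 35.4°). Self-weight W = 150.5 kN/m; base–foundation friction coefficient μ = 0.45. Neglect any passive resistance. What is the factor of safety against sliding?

2.57

K_a = tan²(45° − 35.4°/2) = 0.2664.
P_a = ½K_aγH² = 0.5×0.2664×18.2×3.3² = 26.40 kN/m, acting at H/3 = 1.100 m above the base.
FS_sliding = μW / P_a = 0.45×150.5 / 26.40 = 2.565.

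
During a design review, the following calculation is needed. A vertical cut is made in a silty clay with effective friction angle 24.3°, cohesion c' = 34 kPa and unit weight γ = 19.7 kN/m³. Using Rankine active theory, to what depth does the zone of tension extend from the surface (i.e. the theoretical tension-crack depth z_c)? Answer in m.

5.35 m

K_a = tan²(45° − 24.3°/2) = 0.4169; √K_a = 0.6457.
The active pressure is zero where K_a γ z = 2c√K_a, so z_c = 2c/(γ√K_a) = 2×34/(19.7×0.6457) = 5.346 m.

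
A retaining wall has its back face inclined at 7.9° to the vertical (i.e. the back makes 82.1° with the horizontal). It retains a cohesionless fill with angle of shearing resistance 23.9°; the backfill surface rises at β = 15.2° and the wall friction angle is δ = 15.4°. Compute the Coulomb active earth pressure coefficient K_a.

0.585

K_a = sin²(α+φ) / [sin²α · sin(α−δ) · (1 + √{sin(φ+δ)sin(φ−β) / (sin(α−δ)sin(α+β))})²].
With α = 82.1°, φ = 23.9°, δ = 15.4°, β = 15.2°: K_a = 0.5847.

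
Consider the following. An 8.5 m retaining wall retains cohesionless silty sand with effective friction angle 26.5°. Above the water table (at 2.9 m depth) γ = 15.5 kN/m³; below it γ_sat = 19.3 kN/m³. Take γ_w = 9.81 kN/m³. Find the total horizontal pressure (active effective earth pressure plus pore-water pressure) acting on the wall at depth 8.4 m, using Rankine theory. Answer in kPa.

K_a = (1 − sin φ)/(1 + sin φ) = 0.3829.
γ' = 19.3 − 9.81 = 9.490 kN/m³.
Effective vertical stress at 8.4 m: σ'_v = 15.5×2.9 + 9.490×5.50 = 97.14 kPa.
σ'_h = K_a σ'_v = 0.3829 × 97.14 = 37.20 kPa; u = γ_w × 5.50 = 53.96 kPa.
Total σ_h = 37.20 + 53.96 = 91.16 kPa.

91.2 kPa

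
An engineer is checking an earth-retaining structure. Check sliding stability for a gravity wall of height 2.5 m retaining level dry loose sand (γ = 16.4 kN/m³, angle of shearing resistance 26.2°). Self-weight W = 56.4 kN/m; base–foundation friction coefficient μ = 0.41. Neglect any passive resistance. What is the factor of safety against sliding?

K_a = tan²(45° − 26.2°/2) = 0.3874.
P_a = ½K_aγH² = 0.5×0.3874×16.4×2.5² = 19.86 kN/m, acting at H/3 = 0.8333 m above the base.
FS_sliding = μW / P_a = 0.41×56.4 / 19.86 = 1.165.

1.16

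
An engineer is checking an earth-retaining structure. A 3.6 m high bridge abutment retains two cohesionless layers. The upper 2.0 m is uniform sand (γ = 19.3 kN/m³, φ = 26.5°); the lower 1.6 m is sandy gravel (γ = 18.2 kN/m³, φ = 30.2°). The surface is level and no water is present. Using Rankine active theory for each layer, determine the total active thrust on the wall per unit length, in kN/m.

K_a1 = tan²(45°−26.5°/2) = 0.3829; K_a2 = tan²(45°−30.2°/2) = 0.3307.
Layer 1: σ at base = K_a1 γ₁ h₁ = 14.78 kPa; P₁ = ½×14.78×2.0 = 14.78.
Layer 2: σ_v at top = γ₁h₁ = 38.60; σ_h top = K_a2×38.60 = 12.76; σ_h base = K_a2×(38.60+18.2×1.6) = 22.39.
P₂ = ½(12.76+22.39)×1.6 = 28.12. Total P_a = 14.78+28.12 = 42.91 kN/m.

42.9 kN/m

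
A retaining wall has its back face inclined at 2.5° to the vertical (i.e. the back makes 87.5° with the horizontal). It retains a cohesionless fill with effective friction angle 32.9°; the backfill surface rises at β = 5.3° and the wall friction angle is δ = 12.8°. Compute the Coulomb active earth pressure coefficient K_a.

0.307

K_a = sin²(α+φ) / [sin²α · sin(α−δ) · (1 + √{sin(φ+δ)sin(φ−β) / (sin(α−δ)sin(α+β))})²].
With α = 87.5°, φ = 32.9°, δ = 12.8°, β = 5.3°: K_a = 0.3069.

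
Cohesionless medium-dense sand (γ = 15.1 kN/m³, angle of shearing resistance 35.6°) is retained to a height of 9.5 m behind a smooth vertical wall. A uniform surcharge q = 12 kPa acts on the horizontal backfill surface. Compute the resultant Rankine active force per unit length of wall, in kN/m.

210 kN/m

K_a = tan²(45° − φ/2) = 0.2641.
Soil triangle: ½ K_a γ H² = 0.5×0.2641×15.1×9.5² = 180.0 kN/m.
Surcharge rectangle: K_a q H = 0.2641×12×9.5 = 30.11 kN/m.
Total = 180.0 + 30.11 = 210.1 kN/m.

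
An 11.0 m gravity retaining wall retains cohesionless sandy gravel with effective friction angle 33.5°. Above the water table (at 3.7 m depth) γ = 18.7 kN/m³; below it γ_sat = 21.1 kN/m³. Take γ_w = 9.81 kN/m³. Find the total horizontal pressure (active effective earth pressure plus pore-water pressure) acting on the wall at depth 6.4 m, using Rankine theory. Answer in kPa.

K_a = (1 − sin φ)/(1 + sin φ) = 0.2887.
γ' = 21.1 − 9.81 = 11.29 kN/m³.
Effective vertical stress at 6.4 m: σ'_v = 18.7×3.7 + 11.29×2.70 = 99.67 kPa.
σ'_h = K_a σ'_v = 0.2887 × 99.67 = 28.78 kPa; u = γ_w × 2.70 = 26.49 kPa.
Total σ_h = 28.78 + 26.49 = 55.26 kPa.

55.3 kPa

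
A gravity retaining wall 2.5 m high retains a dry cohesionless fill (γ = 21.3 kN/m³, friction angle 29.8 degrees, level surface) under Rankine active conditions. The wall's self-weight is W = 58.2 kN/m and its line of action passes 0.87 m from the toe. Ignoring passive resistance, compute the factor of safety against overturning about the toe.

2.72

K_a = tan²(45° − 29.8°/2) = 0.3360.
P_a = ½K_aγH² = 0.5×0.3360×21.3×2.5² = 22.37 kN/m, acting at H/3 = 0.8333 m above the base.
Overturning moment M_o = P_a × H/3 = 22.37 × 0.8333 = 18.64.
Resisting moment M_r = W × 0.87 = 58.2 × 0.87 = 50.63.
FS_overturning = M_r/M_o = 50.63/18.64 = 2.717.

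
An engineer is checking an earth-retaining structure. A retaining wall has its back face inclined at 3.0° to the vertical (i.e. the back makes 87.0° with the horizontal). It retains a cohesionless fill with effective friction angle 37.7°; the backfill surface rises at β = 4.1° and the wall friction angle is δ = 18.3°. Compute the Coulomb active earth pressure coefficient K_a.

K_a = sin²(α+φ) / [sin²α · sin(α−δ) · (1 + √{sin(φ+δ)sin(φ−β) / (sin(α−δ)sin(α+β))})²].
With α = 87.0°, φ = 37.7°, δ = 18.3°, β = 4.1°: K_a = 0.2512.

0.251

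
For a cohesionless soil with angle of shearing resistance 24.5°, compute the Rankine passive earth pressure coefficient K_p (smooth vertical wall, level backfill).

K_p = (1 + sin φ)/(1 − sin φ) = tan²(45° + 24.5°/2) = 2.417.

2.42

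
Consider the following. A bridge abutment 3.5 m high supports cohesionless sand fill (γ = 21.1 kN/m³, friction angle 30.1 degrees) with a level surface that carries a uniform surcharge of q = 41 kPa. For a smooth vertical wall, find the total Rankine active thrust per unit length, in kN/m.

90.5 kN/m

K_a = tan²(45° − φ/2) = 0.3320.
Soil triangle: ½ K_a γ H² = 0.5×0.3320×21.1×3.5² = 42.91 kN/m.
Surcharge rectangle: K_a q H = 0.3320×41×3.5 = 47.64 kN/m.
Total = 42.91 + 47.64 = 90.55 kN/m.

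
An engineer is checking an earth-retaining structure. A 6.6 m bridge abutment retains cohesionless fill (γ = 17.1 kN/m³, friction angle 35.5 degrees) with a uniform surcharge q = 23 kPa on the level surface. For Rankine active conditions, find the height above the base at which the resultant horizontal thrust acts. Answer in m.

K_a = 0.2653.
Triangular part P₁ = ½K_aγH² = 98.79 at H/3 = 2.200 m; rectangular part P₂ = K_a q H = 40.27 at H/2 = 3.300 m.
ȳ = (P₁·2.200 + P₂·3.300)/(P₁+P₂) = 2.519 m.

2.52 m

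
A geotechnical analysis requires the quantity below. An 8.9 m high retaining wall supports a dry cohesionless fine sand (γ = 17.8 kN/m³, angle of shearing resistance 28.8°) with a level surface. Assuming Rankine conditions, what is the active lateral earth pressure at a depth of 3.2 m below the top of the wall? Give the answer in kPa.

K_a = (1 − sin φ)/(1 + sin φ) = 0.3498.
σ_h = K_a γ z = 0.3498 × 17.8 × 3.2 = 19.92 kPa.

19.9 kPa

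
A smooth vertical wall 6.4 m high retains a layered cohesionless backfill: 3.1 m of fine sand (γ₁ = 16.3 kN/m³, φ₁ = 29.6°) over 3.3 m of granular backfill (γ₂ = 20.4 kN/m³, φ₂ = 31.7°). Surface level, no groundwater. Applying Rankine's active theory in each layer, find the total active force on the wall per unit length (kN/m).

K_a1 = tan²(45°−29.6°/2) = 0.3387; K_a2 = tan²(45°−31.7°/2) = 0.3111.
Layer 1: σ at base = K_a1 γ₁ h₁ = 17.12 kPa; P₁ = ½×17.12×3.1 = 26.53.
Layer 2: σ_v at top = γ₁h₁ = 50.53; σ_h top = K_a2×50.53 = 15.72; σ_h base = K_a2×(50.53+20.4×3.3) = 36.66.
P₂ = ½(15.72+36.66)×3.3 = 86.42. Total P_a = 26.53+86.42 = 113.0 kN/m.

113 kN/m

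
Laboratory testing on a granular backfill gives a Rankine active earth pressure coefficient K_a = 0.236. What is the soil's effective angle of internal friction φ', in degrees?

K_a = tan²(45° − φ/2) ⇒ 45° − φ/2 = arctan(√0.236) = 25.91°.
φ = 2(45° − 25.91°) = 38.18°.

38.2°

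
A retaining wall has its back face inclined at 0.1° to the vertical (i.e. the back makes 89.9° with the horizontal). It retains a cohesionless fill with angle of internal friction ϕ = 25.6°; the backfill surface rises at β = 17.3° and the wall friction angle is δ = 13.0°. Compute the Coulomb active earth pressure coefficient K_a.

K_a = sin²(α+φ) / [sin²α · sin(α−δ) · (1 + √{sin(φ+δ)sin(φ−β) / (sin(α−δ)sin(α+β))})²].
With α = 89.9°, φ = 25.6°, δ = 13.0°, β = 17.3°: K_a = 0.4866.

0.487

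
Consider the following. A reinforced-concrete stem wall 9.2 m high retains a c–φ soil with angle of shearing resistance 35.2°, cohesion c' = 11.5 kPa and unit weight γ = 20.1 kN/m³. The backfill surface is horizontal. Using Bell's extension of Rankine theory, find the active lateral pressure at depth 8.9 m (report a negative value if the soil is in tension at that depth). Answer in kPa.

36.1 kPa

K_a = (1 − sin φ)/(1 + sin φ) = 0.2687.
σ_a = K_a γ z − 2c√K_a = 0.2687×20.1×8.9 − 2×11.5×0.5184 = 36.14 kPa.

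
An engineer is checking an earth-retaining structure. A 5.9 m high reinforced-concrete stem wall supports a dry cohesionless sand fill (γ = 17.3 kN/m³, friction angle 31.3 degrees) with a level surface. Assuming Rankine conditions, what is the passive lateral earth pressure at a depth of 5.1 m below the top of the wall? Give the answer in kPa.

K_p = (1 + sin φ)/(1 − sin φ) = 3.162.
σ_h = K_p γ z = 3.162 × 17.3 × 5.1 = 279.0 kPa.

279 kPa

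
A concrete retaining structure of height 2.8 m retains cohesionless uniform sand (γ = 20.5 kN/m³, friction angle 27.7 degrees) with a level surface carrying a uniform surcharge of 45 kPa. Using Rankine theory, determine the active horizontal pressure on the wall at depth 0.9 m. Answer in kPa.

23.2 kPa

K_a = (1 − sin φ)/(1 + sin φ) = 0.3653.
σ_v = γz + q = 20.5 × 0.9 + 45 = 63.45 kPa.
σ_h = K_a σ_v = 0.3653 × 63.45 = 23.18 kPa.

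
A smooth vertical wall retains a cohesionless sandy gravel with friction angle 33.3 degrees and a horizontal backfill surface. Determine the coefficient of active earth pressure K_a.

0.291

K_a = tan²(45° − φ/2) = tan²(28.35°) = 0.2911.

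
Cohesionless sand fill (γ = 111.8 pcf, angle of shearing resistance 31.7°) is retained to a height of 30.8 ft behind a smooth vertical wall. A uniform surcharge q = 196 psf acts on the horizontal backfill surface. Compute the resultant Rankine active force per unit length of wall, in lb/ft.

18400 lb/ft

K_a = tan²(45° − φ/2) = 0.3111.
Soil triangle: ½ K_a γ H² = 0.5×0.3111×111.8×30.8² = 16500 lb/ft.
Surcharge rectangle: K_a q H = 0.3111×196×30.8 = 1878 lb/ft.
Total = 16500 + 1878 = 18370 lb/ft.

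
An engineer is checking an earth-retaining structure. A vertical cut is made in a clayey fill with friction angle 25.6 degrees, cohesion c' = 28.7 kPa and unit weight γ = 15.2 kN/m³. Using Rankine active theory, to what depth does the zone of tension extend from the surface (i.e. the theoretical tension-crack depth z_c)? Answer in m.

6.00 m

K_a = tan²(45° − 25.6°/2) = 0.3966; √K_a = 0.6297.
The active pressure is zero where K_a γ z = 2c√K_a, so z_c = 2c/(γ√K_a) = 2×28.7/(15.2×0.6297) = 5.997 m.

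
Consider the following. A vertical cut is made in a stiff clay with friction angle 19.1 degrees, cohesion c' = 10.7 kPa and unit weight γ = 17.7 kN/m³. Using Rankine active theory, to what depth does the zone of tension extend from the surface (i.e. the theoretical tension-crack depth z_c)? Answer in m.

K_a = tan²(45° − 19.1°/2) = 0.5069; √K_a = 0.7120.
The active pressure is zero where K_a γ z = 2c√K_a, so z_c = 2c/(γ√K_a) = 2×10.7/(17.7×0.7120) = 1.698 m.

1.70 m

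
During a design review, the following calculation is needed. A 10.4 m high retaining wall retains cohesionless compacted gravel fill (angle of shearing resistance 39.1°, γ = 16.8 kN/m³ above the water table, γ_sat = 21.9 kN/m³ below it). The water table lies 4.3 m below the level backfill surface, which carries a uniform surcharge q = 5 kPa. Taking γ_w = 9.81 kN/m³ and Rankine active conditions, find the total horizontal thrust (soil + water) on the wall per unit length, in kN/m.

K_a = tan²(45° − φ/2) = 0.2265.
γ' = 21.9 − 9.81 = 12.09 kN/m³. h₂ = H − d_w = 6.1 m.
σ'_h: at surface K_a·q = 1.132; at WT K_a(q+γd_w) = 17.49; at base K_a(q+γd_w+γ'h₂) = 34.20 kPa.
P₁ = ½(1.132+17.49)×4.3 = 40.05; P₂ = ½(17.49+34.20)×6.1 = 157.7; P_w = ½γ_w h₂² = 182.5.
Total = 40.05+157.7+182.5 = 380.2 kN/m.

380 kN/m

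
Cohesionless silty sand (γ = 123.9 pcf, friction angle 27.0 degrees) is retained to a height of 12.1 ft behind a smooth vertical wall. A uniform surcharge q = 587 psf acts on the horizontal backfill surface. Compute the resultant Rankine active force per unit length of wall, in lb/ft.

6070 lb/ft

K_a = tan²(45° − φ/2) = 0.3755.
Soil triangle: ½ K_a γ H² = 0.5×0.3755×123.9×12.1² = 3406 lb/ft.
Surcharge rectangle: K_a q H = 0.3755×587×12.1 = 2667 lb/ft.
Total = 3406 + 2667 = 6073 lb/ft.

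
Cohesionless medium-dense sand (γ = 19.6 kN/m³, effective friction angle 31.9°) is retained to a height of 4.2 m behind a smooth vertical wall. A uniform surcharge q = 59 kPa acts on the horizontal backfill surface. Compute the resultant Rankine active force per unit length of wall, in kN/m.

130 kN/m

K_a = tan²(45° − φ/2) = 0.3085.
Soil triangle: ½ K_a γ H² = 0.5×0.3085×19.6×4.2² = 53.34 kN/m.
Surcharge rectangle: K_a q H = 0.3085×59×4.2 = 76.45 kN/m.
Total = 53.34 + 76.45 = 129.8 kN/m.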